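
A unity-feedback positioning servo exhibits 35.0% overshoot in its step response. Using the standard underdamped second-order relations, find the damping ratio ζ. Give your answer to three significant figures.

ζ ≈ 0.317

From %OS = 100·exp(−πζ/√(1−ζ²)), invert to get ζ = −ln(OS)/√(π² + ln²(OS)) with OS = 0.350.
−ln 0.350 = 1.050, so ζ = 1.050/√(π² + 1.102) = 0.317.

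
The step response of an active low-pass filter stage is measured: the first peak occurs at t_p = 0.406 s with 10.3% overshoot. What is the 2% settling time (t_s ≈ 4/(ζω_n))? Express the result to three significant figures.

t_s ≈ 0.714 s

ζ from %OS: ζ = |ln 0.103|/√(π²+ln²0.103) = 0.586.
From t_p = π/ω_d, ω_d = π/0.406 = 7.74 rad/s, so ω_n = ω_d/√(1−ζ²) = 9.55 rad/s.
t_s ≈ 4/(ζω_n) = 4/(0.586·9.55) = 0.714 s.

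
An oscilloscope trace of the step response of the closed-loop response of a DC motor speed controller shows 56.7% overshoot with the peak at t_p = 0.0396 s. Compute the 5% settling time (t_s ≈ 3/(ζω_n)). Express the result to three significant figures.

From the overshoot, ζ = −ln(OS)/√(π²+ln²(OS)) = 0.178.
t_p = π/ω_d ⇒ ω_d = 79.3 rad/s; then ω_n = ω_d/√(1−ζ²) = 80.6 rad/s.
t_s ≈ 3/(ζω_n) = 3/(0.178·80.6) = 0.209 s.

t_s ≈ 0.209 s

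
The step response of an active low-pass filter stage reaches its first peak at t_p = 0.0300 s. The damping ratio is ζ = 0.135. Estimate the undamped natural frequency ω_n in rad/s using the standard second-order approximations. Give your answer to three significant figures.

Peak time t_p = π/ω_d, so ω_d = π/t_p = π/0.0300 = 105 rad/s.
ω_n = ω_d/√(1−ζ²) = 105/√0.982 = 106 rad/s.

ω_n ≈ 106 rad/s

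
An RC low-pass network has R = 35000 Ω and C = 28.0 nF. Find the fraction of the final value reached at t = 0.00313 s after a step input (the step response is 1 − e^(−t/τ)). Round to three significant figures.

τ = RC = 35000 × 28.0 nF = 0.000980 s.
y(t)/y_∞ = 1 − e^(−t/τ) = 1 − e^(−0.00313/0.000980) = 1 − e^(−3.19) = 0.959.

y/y_∞ ≈ 0.959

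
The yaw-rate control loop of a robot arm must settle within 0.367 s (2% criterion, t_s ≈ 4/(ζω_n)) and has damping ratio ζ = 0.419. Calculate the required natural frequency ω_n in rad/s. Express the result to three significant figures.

Rearranging t_s ≈ 4/(ζω_n) gives ω_n = 4/(ζ·t_s) = 4/(0.419 × 0.367) = 26.0 rad/s.

ω_n ≈ 26.0 rad/s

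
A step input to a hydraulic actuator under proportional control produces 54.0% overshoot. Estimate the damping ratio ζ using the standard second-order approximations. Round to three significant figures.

Inverting the overshoot relation: ζ = |ln 0.540|/√(π² + ln²0.540) = 0.192.

ζ ≈ 0.192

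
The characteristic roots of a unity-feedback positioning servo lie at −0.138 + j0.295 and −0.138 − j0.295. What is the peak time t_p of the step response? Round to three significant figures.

t_p ≈ 10.6 s

t_p = π/ω_d with ω_d = 0.295 (the imaginary part), so t_p = 10.6 s.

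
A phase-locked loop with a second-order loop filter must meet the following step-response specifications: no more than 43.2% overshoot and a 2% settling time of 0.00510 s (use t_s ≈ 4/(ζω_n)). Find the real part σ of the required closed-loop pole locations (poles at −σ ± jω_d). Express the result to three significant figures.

σ ≈ 784

The settling-time spec alone fixes σ = ζω_n = 4/t_s = 4/0.00510 = 784.
(Overshoot then fixes ζ = 0.258 and hence ω_d = σ·√(1−ζ²)/ζ = 2940 rad/s.)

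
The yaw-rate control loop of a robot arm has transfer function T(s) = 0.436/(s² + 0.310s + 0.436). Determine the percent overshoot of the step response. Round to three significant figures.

%OS ≈ 46.8%

Comparing the denominator to s² + 2ζω_n s + ω_n²: ω_n = √0.436 = 0.660 rad/s, and 2ζω_n = 0.310 so ζ = 0.310/(2·0.660) = 0.235.
Overshoot: exp(−π·0.235/√(1−0.235²)) = 0.468, i.e. 46.8%.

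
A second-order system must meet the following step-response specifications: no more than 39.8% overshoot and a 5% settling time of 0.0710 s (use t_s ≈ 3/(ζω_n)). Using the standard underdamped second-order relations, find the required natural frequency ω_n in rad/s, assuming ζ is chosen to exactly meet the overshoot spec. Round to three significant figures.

ω_n ≈ 150 rad/s

Inverting the overshoot relation: ζ = |ln 0.398|/√(π² + ln²0.398) = 0.281.
Then ω_n = 3/(ζ t_s) = 3/(0.281 × 0.0710) = 150 rad/s.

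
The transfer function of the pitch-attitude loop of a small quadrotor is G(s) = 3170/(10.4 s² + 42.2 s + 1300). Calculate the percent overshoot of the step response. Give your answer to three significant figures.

Dividing through by 10.4: denominator becomes s² + 4.058 s + 125.0.
So ω_n = √125.0 = 11.2 rad/s and ζ = 4.058/(2·11.2) = 0.181.
Overshoot: exp(−π·0.181/√(1−0.181²)) = 0.560, i.e. 56.0%.

%OS ≈ 56.0%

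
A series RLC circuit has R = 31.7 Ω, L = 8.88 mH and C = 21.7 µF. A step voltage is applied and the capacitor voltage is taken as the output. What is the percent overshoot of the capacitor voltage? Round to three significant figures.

For a series RLC circuit (capacitor voltage as output), ω_n = 1/√(LC) = 1/√(8.88 mH · 21.7 µF) = 2280 rad/s.
ζ = (R/2)·√(C/L) = (31.7/2)·√(21.7 µF/8.88 mH) = 0.784.
Overshoot: exp(−π·0.784/√(1−0.784²)) = 0.0190, i.e. 1.90%.

%OS ≈ 1.90%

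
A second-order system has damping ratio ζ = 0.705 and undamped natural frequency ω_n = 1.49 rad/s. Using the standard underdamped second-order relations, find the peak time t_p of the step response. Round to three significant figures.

t_p ≈ 2.97 s

The damped frequency is ω_d = ω_n√(1−ζ²) = 1.49·√(1−0.497) = 1.06 rad/s.
Peak time t_p = π/ω_d = π/1.06 = 2.97 s.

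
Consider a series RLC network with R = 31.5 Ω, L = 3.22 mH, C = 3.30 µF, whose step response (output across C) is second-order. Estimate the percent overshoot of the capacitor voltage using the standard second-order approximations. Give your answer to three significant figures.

%OS ≈ 16.0%

For a series RLC circuit (capacitor voltage as output), ω_n = 1/√(LC) = 1/√(3.22 mH · 3.30 µF) = 9700 rad/s.
ζ = (R/2)·√(C/L) = (31.5/2)·√(3.30 µF/3.22 mH) = 0.504.
Overshoot: exp(−π·0.504/√(1−0.504²)) = 0.160, i.e. 16.0%.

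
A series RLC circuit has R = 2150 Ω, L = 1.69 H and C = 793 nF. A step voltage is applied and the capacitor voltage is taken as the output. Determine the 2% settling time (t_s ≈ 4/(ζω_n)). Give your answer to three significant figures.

For a series RLC circuit (capacitor voltage as output), ω_n = 1/√(LC) = 1/√(1.69 H · 793 nF) = 864 rad/s.
ζ = (R/2)·√(C/L) = (2150/2)·√(793 nF/1.69 H) = 0.736.
t_s ≈ 4/(ζω_n) = 0.00629 s.

t_s ≈ 0.00629 s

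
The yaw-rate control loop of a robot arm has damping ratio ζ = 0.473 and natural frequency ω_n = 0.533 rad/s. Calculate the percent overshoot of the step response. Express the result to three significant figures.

%OS ≈ 18.5%

For an underdamped second-order system, %OS = 100·exp(−πζ/√(1−ζ²)).
πζ/√(1−ζ²) = π·0.473/√(1−0.224) = 1.687, so %OS = 100·e^(−1.687) = 18.5%.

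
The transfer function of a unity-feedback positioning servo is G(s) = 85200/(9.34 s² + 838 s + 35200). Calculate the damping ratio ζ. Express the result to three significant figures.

Dividing through by 9.34: denominator becomes s² + 89.72 s + 3769.
So ω_n = √3769 = 61.4 rad/s and ζ = 89.72/(2·61.4) = 0.731.

ζ ≈ 0.731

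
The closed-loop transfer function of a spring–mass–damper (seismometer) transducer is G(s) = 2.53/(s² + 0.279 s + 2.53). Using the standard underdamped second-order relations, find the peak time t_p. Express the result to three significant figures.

Matching coefficients with s² + 2ζω_n s + ω_n² gives ω_n² = 2.53 ⇒ ω_n = 1.59 rad/s, and ζ = 0.279/(2ω_n) = 0.0877.
ω_d = 1.59·√(1 − 0.0877²) = 1.58 rad/s. Then t_p = π/ω_d = 1.98 s.

t_p ≈ 1.98 s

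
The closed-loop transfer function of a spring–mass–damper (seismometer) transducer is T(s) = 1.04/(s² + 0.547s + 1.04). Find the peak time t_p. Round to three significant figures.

ω_n = √1.04 = 1.02 rad/s; ζ = 0.547/(2·1.02) = 0.268.
ω_d = 1.02·√(1 − 0.268²) = 0.982 rad/s. Then t_p = π/ω_d = 3.20 s.

t_p ≈ 3.20 s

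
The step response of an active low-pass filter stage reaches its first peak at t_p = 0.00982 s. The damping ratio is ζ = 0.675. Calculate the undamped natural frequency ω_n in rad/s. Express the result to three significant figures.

Peak time t_p = π/ω_d, so ω_d = π/t_p = π/0.00982 = 320 rad/s.
ω_n = ω_d/√(1−ζ²) = 320/√0.544 = 434 rad/s.

ω_n ≈ 434 rad/s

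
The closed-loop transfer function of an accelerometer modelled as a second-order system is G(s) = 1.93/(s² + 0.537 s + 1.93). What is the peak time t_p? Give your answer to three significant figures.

Matching coefficients with s² + 2ζω_n s + ω_n² gives ω_n² = 1.93 ⇒ ω_n = 1.39 rad/s, and ζ = 0.537/(2ω_n) = 0.193.
ω_d = 1.39·√(1 − 0.193²) = 1.36 rad/s. Then t_p = π/ω_d = 2.30 s.

t_p ≈ 2.30 s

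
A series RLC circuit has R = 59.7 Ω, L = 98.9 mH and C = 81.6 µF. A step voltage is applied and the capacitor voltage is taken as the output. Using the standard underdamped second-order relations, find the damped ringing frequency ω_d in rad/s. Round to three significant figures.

For a series RLC circuit (capacitor voltage as output), ω_n = 1/√(LC) = 1/√(98.9 mH · 81.6 µF) = 352 rad/s.
ζ = (R/2)·√(C/L) = (59.7/2)·√(81.6 µF/98.9 mH) = 0.857.
The damped frequency ω_d = ω_n√(1−ζ²) = 181 rad/s.

ω_d ≈ 181 rad/s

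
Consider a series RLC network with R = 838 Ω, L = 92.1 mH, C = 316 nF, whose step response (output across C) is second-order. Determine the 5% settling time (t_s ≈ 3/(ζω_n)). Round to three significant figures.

For a series RLC circuit (capacitor voltage as output), ω_n = 1/√(LC) = 1/√(92.1 mH · 316 nF) = 5860 rad/s.
ζ = (R/2)·√(C/L) = (838/2)·√(316 nF/92.1 mH) = 0.776.
t_s ≈ 3/(ζω_n) = 0.000659 s.

t_s ≈ 0.000659 s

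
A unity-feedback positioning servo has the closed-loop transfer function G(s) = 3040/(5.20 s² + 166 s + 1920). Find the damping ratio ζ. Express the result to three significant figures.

ζ ≈ 0.831

Dividing through by 5.20: denominator becomes s² + 31.92 s + 369.2.
So ω_n = √369.2 = 19.2 rad/s and ζ = 31.92/(2·19.2) = 0.831.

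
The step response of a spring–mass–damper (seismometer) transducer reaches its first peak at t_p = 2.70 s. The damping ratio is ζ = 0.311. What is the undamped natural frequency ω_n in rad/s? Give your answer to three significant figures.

Peak time t_p = π/ω_d, so ω_d = π/t_p = π/2.70 = 1.16 rad/s.
ω_n = ω_d/√(1−ζ²) = 1.16/√0.903 = 1.22 rad/s.

ω_n ≈ 1.22 rad/s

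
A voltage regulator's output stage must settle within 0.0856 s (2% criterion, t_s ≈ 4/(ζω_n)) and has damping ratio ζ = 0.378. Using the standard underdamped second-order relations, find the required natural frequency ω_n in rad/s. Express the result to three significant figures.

Rearranging t_s ≈ 4/(ζω_n) gives ω_n = 4/(ζ·t_s) = 4/(0.378 × 0.0856) = 124 rad/s.

ω_n ≈ 124 rad/s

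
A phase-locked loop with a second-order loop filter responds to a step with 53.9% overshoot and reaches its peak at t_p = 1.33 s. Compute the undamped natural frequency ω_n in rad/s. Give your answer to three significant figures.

The overshoot fixes ζ = −ln(OS)/√(π²+ln²(OS)) = 0.193.
From t_p = π/ω_d, ω_d = π/1.33 = 2.36 rad/s, so ω_n = ω_d/√(1−ζ²) = 2.41 rad/s.

ω_n ≈ 2.41 rad/s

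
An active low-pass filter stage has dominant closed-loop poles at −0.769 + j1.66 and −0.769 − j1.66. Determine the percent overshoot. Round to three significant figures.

%OS ≈ 23.3%

|pole| = ω_n = √(0.769² + 1.66²) = 1.83 rad/s; ζ = cos θ = σ/ω_n = 0.420.
%OS = 100 e^{−πζ/√(1−ζ²)} with ζ = 0.420 gives 23.3%.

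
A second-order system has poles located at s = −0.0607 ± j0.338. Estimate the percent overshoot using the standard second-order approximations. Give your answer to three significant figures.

The poles are at −σ ± jω_d with σ = 0.0607 and ω_d = 0.338, so ω_n = √(σ²+ω_d²) = 0.343 rad/s and ζ = σ/ω_n = 0.177.
Overshoot: exp(−π·0.177/√(1−0.177²)) = 0.569, i.e. 56.9%.

%OS ≈ 56.9%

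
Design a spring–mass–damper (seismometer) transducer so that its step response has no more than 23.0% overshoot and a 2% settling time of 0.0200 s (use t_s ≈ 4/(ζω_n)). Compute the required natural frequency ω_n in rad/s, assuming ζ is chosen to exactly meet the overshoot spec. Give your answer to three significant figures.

ω_n ≈ 472 rad/s

From %OS = 100·exp(−πζ/√(1−ζ²)), invert to get ζ = −ln(OS)/√(π² + ln²(OS)) with OS = 0.230.
−ln 0.230 = 1.470, so ζ = 1.470/√(π² + 2.160) = 0.424.
From t_s ≈ 4/(ζω_n): ω_n = 4/(ζ·t_s) = 4/(0.424·0.0200) = 472 rad/s.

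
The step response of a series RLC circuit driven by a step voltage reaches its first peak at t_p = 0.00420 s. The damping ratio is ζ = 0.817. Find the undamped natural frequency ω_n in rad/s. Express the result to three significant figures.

Peak time t_p = π/ω_d, so ω_d = π/t_p = π/0.00420 = 748 rad/s.
ω_n = ω_d/√(1−ζ²) = 748/√0.333 = 1300 rad/s.

ω_n ≈ 1300 rad/s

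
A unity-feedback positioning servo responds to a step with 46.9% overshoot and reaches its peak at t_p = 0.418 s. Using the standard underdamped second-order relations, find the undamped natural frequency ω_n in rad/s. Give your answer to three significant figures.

ω_n ≈ 7.73 rad/s

The overshoot fixes ζ = −ln(OS)/√(π²+ln²(OS)) = 0.234.
From t_p = π/ω_d, ω_d = π/0.418 = 7.52 rad/s, so ω_n = ω_d/√(1−ζ²) = 7.73 rad/s.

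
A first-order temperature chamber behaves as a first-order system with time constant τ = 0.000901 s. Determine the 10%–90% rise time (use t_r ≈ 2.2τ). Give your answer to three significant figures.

t_r ≈ 2.2τ = 0.00198 s.

t_r ≈ 0.00198 s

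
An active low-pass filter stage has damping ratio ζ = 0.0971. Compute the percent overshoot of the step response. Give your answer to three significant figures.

For an underdamped second-order system, %OS = 100·exp(−πζ/√(1−ζ²)).
πζ/√(1−ζ²) = π·0.0971/√(1−0.00943) = 0.3065, so %OS = 100·e^(−0.3065) = 73.6%.

%OS ≈ 73.6%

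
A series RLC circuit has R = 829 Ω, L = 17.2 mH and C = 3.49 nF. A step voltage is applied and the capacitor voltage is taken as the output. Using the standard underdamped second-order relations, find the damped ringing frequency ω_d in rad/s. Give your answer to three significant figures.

ω_d ≈ 127000 rad/s

For a series RLC circuit (capacitor voltage as output), ω_n = 1/√(LC) = 1/√(17.2 mH · 3.49 nF) = 129000 rad/s.
ζ = (R/2)·√(C/L) = (829/2)·√(3.49 nF/17.2 mH) = 0.187.
The damped frequency ω_d = ω_n√(1−ζ²) = 127000 rad/s.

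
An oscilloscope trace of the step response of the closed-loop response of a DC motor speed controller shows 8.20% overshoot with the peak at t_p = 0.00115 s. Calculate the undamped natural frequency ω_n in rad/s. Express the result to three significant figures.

From the overshoot, ζ = −ln(OS)/√(π²+ln²(OS)) = 0.623.
From t_p = π/ω_d, ω_d = π/0.00115 = 2730 rad/s, so ω_n = ω_d/√(1−ζ²) = 3490 rad/s.

ω_n ≈ 3490 rad/s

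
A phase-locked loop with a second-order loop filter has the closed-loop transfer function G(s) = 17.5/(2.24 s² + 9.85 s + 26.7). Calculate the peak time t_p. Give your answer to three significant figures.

t_p ≈ 1.18 s

Dividing through by 2.24: denominator becomes s² + 4.397 s + 11.92.
So ω_n = √11.92 = 3.45 rad/s and ζ = 4.397/(2·3.45) = 0.637.
ω_d = ω_n√(1−ζ²) = 2.66 rad/s. t_p = π/ω_d = 1.18 s.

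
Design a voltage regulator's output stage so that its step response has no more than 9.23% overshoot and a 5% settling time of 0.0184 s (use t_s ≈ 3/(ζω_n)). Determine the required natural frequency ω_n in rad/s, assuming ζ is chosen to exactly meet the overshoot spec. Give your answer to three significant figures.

ω_n ≈ 270 rad/s

From %OS = 100·exp(−πζ/√(1−ζ²)), invert to get ζ = −ln(OS)/√(π² + ln²(OS)) with OS = 0.0923.
−ln 0.0923 = 2.383, so ζ = 2.383/√(π² + 5.677) = 0.604.
From t_s ≈ 3/(ζω_n): ω_n = 3/(ζ·t_s) = 3/(0.604·0.0184) = 270 rad/s.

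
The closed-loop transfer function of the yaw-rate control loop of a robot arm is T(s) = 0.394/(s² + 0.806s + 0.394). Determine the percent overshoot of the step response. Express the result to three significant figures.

%OS ≈ 7.20%

Comparing the denominator to s² + 2ζω_n s + ω_n²: ω_n = √0.394 = 0.628 rad/s, and 2ζω_n = 0.806 so ζ = 0.806/(2·0.628) = 0.642.
%OS = 100·exp(−πζ/√(1−ζ²)) = 7.20%.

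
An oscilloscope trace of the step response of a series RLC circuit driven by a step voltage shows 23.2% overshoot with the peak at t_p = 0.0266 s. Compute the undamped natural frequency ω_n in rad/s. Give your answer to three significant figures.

From the overshoot, ζ = −ln(OS)/√(π²+ln²(OS)) = 0.422.
t_p = π/ω_d ⇒ ω_d = 118 rad/s; then ω_n = ω_d/√(1−ζ²) = 130 rad/s.

ω_n ≈ 130 rad/s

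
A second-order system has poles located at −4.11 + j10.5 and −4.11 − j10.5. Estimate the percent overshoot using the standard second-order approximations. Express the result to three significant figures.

With σ = 4.11, ω_d = 10.5: ω_n = √(σ²+ω_d²) = 11.3 rad/s, ζ = σ/ω_n = 0.364.
%OS = 100 e^{−πζ/√(1−ζ²)} with ζ = 0.364 gives 29.2%.

%OS ≈ 29.2%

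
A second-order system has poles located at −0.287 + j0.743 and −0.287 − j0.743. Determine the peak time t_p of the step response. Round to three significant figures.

t_p = π/ω_d with ω_d = 0.743 (the imaginary part), so t_p = 4.23 s.

t_p ≈ 4.23 s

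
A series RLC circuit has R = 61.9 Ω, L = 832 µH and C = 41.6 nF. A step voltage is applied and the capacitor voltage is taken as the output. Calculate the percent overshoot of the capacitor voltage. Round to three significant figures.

For a series RLC circuit (capacitor voltage as output), ω_n = 1/√(LC) = 1/√(832 µH · 41.6 nF) = 170000 rad/s.
ζ = (R/2)·√(C/L) = (61.9/2)·√(41.6 nF/832 µH) = 0.219.
%OS = 100·exp(−πζ/√(1−ζ²)) = 49.4%.

%OS ≈ 49.4%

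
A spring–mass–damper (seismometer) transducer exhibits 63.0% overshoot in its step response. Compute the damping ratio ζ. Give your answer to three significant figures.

ζ ≈ 0.146

ζ = −ln(OS)/√(π² + (ln OS)²). With OS = 0.630, ln OS = −0.4620 and ζ = 0.4620/3.175 = 0.146.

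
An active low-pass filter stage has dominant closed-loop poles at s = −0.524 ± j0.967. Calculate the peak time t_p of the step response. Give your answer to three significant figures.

t_p = π/ω_d with ω_d = 0.967 (the imaginary part), so t_p = 3.25 s.

t_p ≈ 3.25 s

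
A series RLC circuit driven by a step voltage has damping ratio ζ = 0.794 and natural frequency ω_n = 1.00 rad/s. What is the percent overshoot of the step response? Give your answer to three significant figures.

%OS ≈ 1.65%

For an underdamped second-order system, %OS = 100·exp(−πζ/√(1−ζ²)).
πζ/√(1−ζ²) = π·0.794/√(1−0.630) = 4.103, so %OS = 100·e^(−4.103) = 1.65%.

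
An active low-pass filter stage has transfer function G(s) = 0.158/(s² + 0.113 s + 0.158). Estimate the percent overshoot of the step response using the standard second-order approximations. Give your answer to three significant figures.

ω_n = √0.158 = 0.397 rad/s; ζ = 0.113/(2·0.397) = 0.142.
%OS = 100 e^{−πζ/√(1−ζ²)} with ζ = 0.142 gives 63.7%.

%OS ≈ 63.7%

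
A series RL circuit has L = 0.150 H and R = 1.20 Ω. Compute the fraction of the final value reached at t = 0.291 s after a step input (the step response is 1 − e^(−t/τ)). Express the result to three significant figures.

τ = L/R = 0.150/1.20 = 0.125 s.
y(t)/y_∞ = 1 − e^(−t/τ) = 1 − e^(−0.291/0.125) = 1 − e^(−2.33) = 0.903.

y/y_∞ ≈ 0.903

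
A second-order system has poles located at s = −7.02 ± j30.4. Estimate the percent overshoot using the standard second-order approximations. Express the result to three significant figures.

%OS ≈ 48.4%

|pole| = ω_n = √(7.02² + 30.4²) = 31.2 rad/s; ζ = cos θ = σ/ω_n = 0.225.
%OS = 100·exp(−πζ/√(1−ζ²)) = 48.4%.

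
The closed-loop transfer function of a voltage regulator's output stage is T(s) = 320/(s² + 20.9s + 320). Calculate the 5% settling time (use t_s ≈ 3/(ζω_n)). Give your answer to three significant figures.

t_s ≈ 0.287 s

Matching coefficients with s² + 2ζω_n s + ω_n² gives ω_n² = 320 ⇒ ω_n = 17.9 rad/s, and ζ = 20.9/(2ω_n) = 0.584.
t_s ≈ 3/(ζω_n) = 3/(0.584·17.9) = 0.287 s.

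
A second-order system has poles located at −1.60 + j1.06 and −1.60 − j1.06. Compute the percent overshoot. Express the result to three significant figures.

%OS ≈ 0.872%

|pole| = ω_n = √(1.60² + 1.06²) = 1.92 rad/s; ζ = cos θ = σ/ω_n = 0.834.
Overshoot: exp(−π·0.834/√(1−0.834²)) = 0.00872, i.e. 0.872%.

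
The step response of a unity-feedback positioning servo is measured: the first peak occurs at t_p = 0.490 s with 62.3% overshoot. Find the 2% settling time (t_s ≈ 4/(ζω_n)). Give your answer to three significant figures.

t_s ≈ 4.14 s

From the overshoot, ζ = −ln(OS)/√(π²+ln²(OS)) = 0.149.
t_p = π/ω_d ⇒ ω_d = 6.41 rad/s; then ω_n = ω_d/√(1−ζ²) = 6.48 rad/s.
t_s ≈ 4/(ζω_n) = 4/(0.149·6.48) = 4.14 s.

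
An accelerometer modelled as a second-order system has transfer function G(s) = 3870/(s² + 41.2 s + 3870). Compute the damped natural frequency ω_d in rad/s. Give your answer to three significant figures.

Comparing the denominator to s² + 2ζω_n s + ω_n²: ω_n = √3870 = 62.2 rad/s, and 2ζω_n = 41.2 so ζ = 41.2/(2·62.2) = 0.331.
The damped frequency ω_d = ω_n√(1−ζ²) = 58.7 rad/s.

ω_d ≈ 58.7 rad/s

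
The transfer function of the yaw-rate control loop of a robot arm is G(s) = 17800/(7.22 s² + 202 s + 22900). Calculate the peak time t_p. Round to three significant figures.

Dividing through by 7.22: denominator becomes s² + 27.98 s + 3172.
So ω_n = √3172 = 56.3 rad/s and ζ = 27.98/(2·56.3) = 0.248.
The damped frequency ω_d = ω_n√(1−ζ²) = 54.6 rad/s. t_p = π/ω_d = 0.0576 s.

t_p ≈ 0.0576 s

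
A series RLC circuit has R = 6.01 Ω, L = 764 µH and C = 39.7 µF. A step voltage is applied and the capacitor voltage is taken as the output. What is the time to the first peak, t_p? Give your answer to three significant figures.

For a series RLC circuit (capacitor voltage as output), ω_n = 1/√(LC) = 1/√(764 µH · 39.7 µF) = 5740 rad/s.
ζ = (R/2)·√(C/L) = (6.01/2)·√(39.7 µF/764 µH) = 0.685.
ω_d = 5740·√(1 − 0.685²) = 4180 rad/s. t_p = π/ω_d = 0.000751 s.

t_p ≈ 0.000751 s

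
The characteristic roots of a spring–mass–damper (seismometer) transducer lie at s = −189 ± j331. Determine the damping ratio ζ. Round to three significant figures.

ζ ≈ 0.496

The poles are at −σ ± jω_d with σ = 189 and ω_d = 331, so ω_n = √(σ²+ω_d²) = 381 rad/s and ζ = σ/ω_n = 0.496.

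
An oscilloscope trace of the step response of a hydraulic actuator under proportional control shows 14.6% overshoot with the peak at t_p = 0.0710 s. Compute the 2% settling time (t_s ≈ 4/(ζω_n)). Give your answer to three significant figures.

ζ from %OS: ζ = |ln 0.146|/√(π²+ln²0.146) = 0.522.
t_p = π/ω_d ⇒ ω_d = 44.2 rad/s; then ω_n = ω_d/√(1−ζ²) = 51.9 rad/s.
t_s ≈ 4/(ζω_n) = 4/(0.522·51.9) = 0.148 s.

t_s ≈ 0.148 s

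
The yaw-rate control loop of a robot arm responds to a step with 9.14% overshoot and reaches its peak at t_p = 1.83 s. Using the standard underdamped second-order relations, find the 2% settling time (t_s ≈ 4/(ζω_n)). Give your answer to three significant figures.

t_s ≈ 3.06 s

The overshoot fixes ζ = −ln(OS)/√(π²+ln²(OS)) = 0.606.
From t_p = π/ω_d, ω_d = π/1.83 = 1.72 rad/s, so ω_n = ω_d/√(1−ζ²) = 2.16 rad/s.
t_s ≈ 4/(ζω_n) = 4/(0.606·2.16) = 3.06 s.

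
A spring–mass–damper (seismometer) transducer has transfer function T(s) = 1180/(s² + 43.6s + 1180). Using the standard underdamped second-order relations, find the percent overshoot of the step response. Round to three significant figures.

%OS ≈ 7.58%

Matching coefficients with s² + 2ζω_n s + ω_n² gives ω_n² = 1180 ⇒ ω_n = 34.4 rad/s, and ζ = 43.6/(2ω_n) = 0.635.
%OS = 100·exp(−πζ/√(1−ζ²)) = 7.58%.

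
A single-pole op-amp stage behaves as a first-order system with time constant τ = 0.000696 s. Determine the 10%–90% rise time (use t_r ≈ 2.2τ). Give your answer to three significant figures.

t_r ≈ 0.00153 s

t_r ≈ 2.2τ = 0.00153 s.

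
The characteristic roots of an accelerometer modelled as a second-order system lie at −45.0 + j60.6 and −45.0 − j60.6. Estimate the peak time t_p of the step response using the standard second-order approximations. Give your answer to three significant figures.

t_p ≈ 0.0518 s

t_p = π/ω_d with ω_d = 60.6 (the imaginary part), so t_p = 0.0518 s.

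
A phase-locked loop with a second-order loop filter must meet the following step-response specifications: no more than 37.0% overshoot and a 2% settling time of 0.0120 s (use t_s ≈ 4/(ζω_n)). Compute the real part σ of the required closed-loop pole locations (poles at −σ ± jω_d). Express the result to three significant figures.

σ ≈ 333

The settling-time spec alone fixes σ = ζω_n = 4/t_s = 4/0.0120 = 333.
(Overshoot then fixes ζ = 0.302 and hence ω_d = σ·√(1−ζ²)/ζ = 1050 rad/s.)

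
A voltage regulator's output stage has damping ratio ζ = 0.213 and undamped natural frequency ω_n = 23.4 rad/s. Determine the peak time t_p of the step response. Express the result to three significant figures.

t_p ≈ 0.137 s

The damped frequency is ω_d = ω_n√(1−ζ²) = 23.4·√(1−0.0454) = 22.9 rad/s.
Peak time t_p = π/ω_d = π/22.9 = 0.137 s.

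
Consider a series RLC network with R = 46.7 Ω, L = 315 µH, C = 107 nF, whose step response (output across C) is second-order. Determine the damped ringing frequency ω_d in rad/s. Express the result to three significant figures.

For a series RLC circuit (capacitor voltage as output), ω_n = 1/√(LC) = 1/√(315 µH · 107 nF) = 172000 rad/s.
ζ = (R/2)·√(C/L) = (46.7/2)·√(107 nF/315 µH) = 0.430.
ω_d = ω_n√(1−ζ²) = 155000 rad/s.

ω_d ≈ 155000 rad/s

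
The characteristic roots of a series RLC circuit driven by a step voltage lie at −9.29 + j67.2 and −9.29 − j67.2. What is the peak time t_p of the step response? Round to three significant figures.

t_p = π/ω_d with ω_d = 67.2 (the imaginary part), so t_p = 0.0467 s.

t_p ≈ 0.0467 s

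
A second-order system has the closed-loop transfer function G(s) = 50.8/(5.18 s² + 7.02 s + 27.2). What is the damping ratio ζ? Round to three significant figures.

Dividing through by 5.18: denominator becomes s² + 1.355 s + 5.251.
So ω_n = √5.251 = 2.29 rad/s and ζ = 1.355/(2·2.29) = 0.296.

ζ ≈ 0.296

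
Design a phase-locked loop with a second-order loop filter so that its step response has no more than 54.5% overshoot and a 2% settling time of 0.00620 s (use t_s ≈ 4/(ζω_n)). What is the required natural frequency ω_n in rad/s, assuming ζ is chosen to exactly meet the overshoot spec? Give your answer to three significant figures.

ω_n ≈ 3400 rad/s

Inverting the overshoot relation: ζ = |ln 0.545|/√(π² + ln²0.545) = 0.190.
Then ω_n = 4/(ζ t_s) = 4/(0.190 × 0.00620) = 3400 rad/s.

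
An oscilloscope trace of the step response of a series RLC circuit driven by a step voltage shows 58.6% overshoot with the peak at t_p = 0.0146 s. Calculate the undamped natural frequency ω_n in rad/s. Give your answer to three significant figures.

The overshoot fixes ζ = −ln(OS)/√(π²+ln²(OS)) = 0.168.
t_p = π/ω_d ⇒ ω_d = 215 rad/s; then ω_n = ω_d/√(1−ζ²) = 218 rad/s.

ω_n ≈ 218 rad/s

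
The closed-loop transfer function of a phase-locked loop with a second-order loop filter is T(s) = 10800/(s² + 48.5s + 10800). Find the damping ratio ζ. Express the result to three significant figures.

Matching coefficients with s² + 2ζω_n s + ω_n² gives ω_n² = 10800 ⇒ ω_n = 104 rad/s, and ζ = 48.5/(2ω_n) = 0.233.

ζ ≈ 0.233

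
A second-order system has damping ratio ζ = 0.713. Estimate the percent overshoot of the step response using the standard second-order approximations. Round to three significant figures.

For an underdamped second-order system, %OS = 100·exp(−πζ/√(1−ζ²)).
πζ/√(1−ζ²) = π·0.713/√(1−0.508) = 3.195, so %OS = 100·e^(−3.195) = 4.10%.

%OS ≈ 4.10%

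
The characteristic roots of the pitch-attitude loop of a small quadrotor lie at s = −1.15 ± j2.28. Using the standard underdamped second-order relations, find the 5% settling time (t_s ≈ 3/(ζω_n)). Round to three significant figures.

For poles at −σ ± jω_d, ζω_n = σ = 1.15, so t_s ≈ 3/σ = 2.61 s.

t_s ≈ 2.61 s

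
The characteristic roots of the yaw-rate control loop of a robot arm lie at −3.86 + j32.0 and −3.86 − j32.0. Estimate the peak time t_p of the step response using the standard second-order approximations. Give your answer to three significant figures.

t_p ≈ 0.0982 s

t_p = π/ω_d with ω_d = 32.0 (the imaginary part), so t_p = 0.0982 s.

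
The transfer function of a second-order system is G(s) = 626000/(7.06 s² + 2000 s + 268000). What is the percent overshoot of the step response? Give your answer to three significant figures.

Dividing through by 7.06: denominator becomes s² + 283.3 s + 37960.
So ω_n = √37960 = 195 rad/s and ζ = 283.3/(2·195) = 0.727.
%OS = 100·exp(−πζ/√(1−ζ²)) = 3.59%.

%OS ≈ 3.59%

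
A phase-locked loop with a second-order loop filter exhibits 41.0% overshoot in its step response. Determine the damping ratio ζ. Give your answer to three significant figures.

ζ = −ln(OS)/√(π² + (ln OS)²). With OS = 0.410, ln OS = −0.8916 and ζ = 0.8916/3.266 = 0.273.

ζ ≈ 0.273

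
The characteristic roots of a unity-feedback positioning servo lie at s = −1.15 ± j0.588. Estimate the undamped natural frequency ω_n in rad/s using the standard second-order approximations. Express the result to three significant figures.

ω_n ≈ 1.29 rad/s

|pole| = ω_n = √(1.15² + 0.588²) = 1.29 rad/s; ζ = cos θ = σ/ω_n = 0.890.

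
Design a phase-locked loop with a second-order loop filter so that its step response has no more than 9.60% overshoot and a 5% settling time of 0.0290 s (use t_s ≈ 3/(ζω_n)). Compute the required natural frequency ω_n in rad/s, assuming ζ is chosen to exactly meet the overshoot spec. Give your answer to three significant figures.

From %OS = 100·exp(−πζ/√(1−ζ²)), invert to get ζ = −ln(OS)/√(π² + ln²(OS)) with OS = 0.0960.
−ln 0.0960 = 2.343, so ζ = 2.343/√(π² + 5.492) = 0.598.
Then ω_n = 3/(ζ t_s) = 3/(0.598 × 0.0290) = 173 rad/s.

ω_n ≈ 173 rad/s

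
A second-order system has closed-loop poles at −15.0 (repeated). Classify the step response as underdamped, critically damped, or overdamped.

critically damped

Since there is a repeated negative-real pole, the response is critically damped.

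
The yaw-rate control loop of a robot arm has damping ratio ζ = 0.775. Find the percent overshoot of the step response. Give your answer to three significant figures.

For an underdamped second-order system, %OS = 100·exp(−πζ/√(1−ζ²)).
πζ/√(1−ζ²) = π·0.775/√(1−0.601) = 3.853, so %OS = 100·e^(−3.853) = 2.12%.

%OS ≈ 2.12%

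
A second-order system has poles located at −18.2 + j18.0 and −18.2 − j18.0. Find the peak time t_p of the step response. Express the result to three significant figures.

t_p = π/ω_d with ω_d = 18.0 (the imaginary part), so t_p = 0.175 s.

t_p ≈ 0.175 s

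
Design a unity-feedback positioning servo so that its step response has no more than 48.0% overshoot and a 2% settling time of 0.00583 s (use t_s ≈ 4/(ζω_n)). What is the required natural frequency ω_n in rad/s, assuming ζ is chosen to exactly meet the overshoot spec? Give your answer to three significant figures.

ζ = −ln(OS)/√(π² + (ln OS)²). With OS = 0.480, ln OS = −0.7340 and ζ = 0.7340/3.226 = 0.228.
From t_s ≈ 4/(ζω_n): ω_n = 4/(ζ·t_s) = 4/(0.228·0.00583) = 3020 rad/s.

ω_n ≈ 3020 rad/s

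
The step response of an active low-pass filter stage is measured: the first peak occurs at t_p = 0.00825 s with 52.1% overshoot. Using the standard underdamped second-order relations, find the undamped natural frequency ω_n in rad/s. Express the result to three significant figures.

ω_n ≈ 389 rad/s

ζ from %OS: ζ = |ln 0.521|/√(π²+ln²0.521) = 0.203.
From t_p = π/ω_d, ω_d = π/0.00825 = 381 rad/s, so ω_n = ω_d/√(1−ζ²) = 389 rad/s.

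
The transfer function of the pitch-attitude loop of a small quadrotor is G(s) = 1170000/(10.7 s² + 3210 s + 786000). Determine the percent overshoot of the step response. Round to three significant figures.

Dividing through by 10.7: denominator becomes s² + 300.0 s + 73460.
So ω_n = √73460 = 271 rad/s and ζ = 300.0/(2·271) = 0.553.
%OS = 100 e^{−πζ/√(1−ζ²)} with ζ = 0.553 gives 12.4%.

%OS ≈ 12.4%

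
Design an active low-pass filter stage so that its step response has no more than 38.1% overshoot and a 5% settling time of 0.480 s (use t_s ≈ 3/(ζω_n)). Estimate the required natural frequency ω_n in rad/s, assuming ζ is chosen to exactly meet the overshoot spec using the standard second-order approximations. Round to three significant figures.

ω_n ≈ 21.3 rad/s

ζ = −ln(OS)/√(π² + (ln OS)²). With OS = 0.381, ln OS = −0.9650 and ζ = 0.9650/3.286 = 0.294.
Then ω_n = 3/(ζ t_s) = 3/(0.294 × 0.480) = 21.3 rad/s.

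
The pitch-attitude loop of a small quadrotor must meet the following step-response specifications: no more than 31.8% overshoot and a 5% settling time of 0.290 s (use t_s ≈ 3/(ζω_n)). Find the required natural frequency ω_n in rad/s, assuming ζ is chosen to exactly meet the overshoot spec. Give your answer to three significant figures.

Inverting the overshoot relation: ζ = |ln 0.318|/√(π² + ln²0.318) = 0.343.
From t_s ≈ 3/(ζω_n): ω_n = 3/(ζ·t_s) = 3/(0.343·0.290) = 30.2 rad/s.

ω_n ≈ 30.2 rad/s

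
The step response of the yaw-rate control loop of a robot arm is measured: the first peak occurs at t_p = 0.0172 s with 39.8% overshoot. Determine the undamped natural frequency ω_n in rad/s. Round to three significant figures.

The overshoot fixes ζ = −ln(OS)/√(π²+ln²(OS)) = 0.281.
From t_p = π/ω_d, ω_d = π/0.0172 = 183 rad/s, so ω_n = ω_d/√(1−ζ²) = 190 rad/s.

ω_n ≈ 190 rad/s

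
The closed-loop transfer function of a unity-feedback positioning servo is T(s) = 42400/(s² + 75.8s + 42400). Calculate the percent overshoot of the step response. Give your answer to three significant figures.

%OS ≈ 55.5%

ω_n = √42400 = 206 rad/s; ζ = 75.8/(2·206) = 0.184.
%OS = 100 e^{−πζ/√(1−ζ²)} with ζ = 0.184 gives 55.5%.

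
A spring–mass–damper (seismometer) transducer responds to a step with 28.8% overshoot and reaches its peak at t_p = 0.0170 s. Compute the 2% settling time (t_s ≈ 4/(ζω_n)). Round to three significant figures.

ζ from %OS: ζ = |ln 0.288|/√(π²+ln²0.288) = 0.368.
t_p = π/ω_d ⇒ ω_d = 185 rad/s; then ω_n = ω_d/√(1−ζ²) = 199 rad/s.
t_s ≈ 4/(ζω_n) = 4/(0.368·199) = 0.0546 s.

t_s ≈ 0.0546 s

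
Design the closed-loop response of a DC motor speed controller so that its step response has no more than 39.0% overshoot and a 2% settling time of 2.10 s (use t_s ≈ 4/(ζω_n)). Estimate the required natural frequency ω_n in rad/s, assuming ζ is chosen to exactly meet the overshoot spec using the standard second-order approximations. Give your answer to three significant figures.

From %OS = 100·exp(−πζ/√(1−ζ²)), invert to get ζ = −ln(OS)/√(π² + ln²(OS)) with OS = 0.390.
−ln 0.390 = 0.9416, so ζ = 0.9416/√(π² + 0.8866) = 0.287.
From t_s ≈ 4/(ζω_n): ω_n = 4/(ζ·t_s) = 4/(0.287·2.10) = 6.63 rad/s.

ω_n ≈ 6.63 rad/s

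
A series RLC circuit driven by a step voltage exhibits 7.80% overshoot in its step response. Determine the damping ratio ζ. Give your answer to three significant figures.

Inverting the overshoot relation: ζ = |ln 0.0780|/√(π² + ln²0.0780) = 0.630.

ζ ≈ 0.630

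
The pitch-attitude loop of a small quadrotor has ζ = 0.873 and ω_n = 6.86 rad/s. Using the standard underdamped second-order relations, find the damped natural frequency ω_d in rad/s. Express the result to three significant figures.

ω_d = ω_n√(1−ζ²) = 6.86·√0.238 = 3.35 rad/s.

ω_d ≈ 3.35 rad/s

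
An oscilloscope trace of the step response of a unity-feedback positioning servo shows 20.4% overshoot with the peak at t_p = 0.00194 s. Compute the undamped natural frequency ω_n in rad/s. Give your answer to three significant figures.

ω_n ≈ 1810 rad/s

The overshoot fixes ζ = −ln(OS)/√(π²+ln²(OS)) = 0.451.
t_p = π/ω_d ⇒ ω_d = 1620 rad/s; then ω_n = ω_d/√(1−ζ²) = 1810 rad/s.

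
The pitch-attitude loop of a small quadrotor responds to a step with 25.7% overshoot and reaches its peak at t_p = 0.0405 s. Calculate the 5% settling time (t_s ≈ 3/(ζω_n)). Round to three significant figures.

The overshoot fixes ζ = −ln(OS)/√(π²+ln²(OS)) = 0.397.
From t_p = π/ω_d, ω_d = π/0.0405 = 77.6 rad/s, so ω_n = ω_d/√(1−ζ²) = 84.5 rad/s.
t_s ≈ 3/(ζω_n) = 3/(0.397·84.5) = 0.0894 s.

t_s ≈ 0.0894 s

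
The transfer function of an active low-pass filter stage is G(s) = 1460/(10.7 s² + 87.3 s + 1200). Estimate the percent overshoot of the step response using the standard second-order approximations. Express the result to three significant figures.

%OS ≈ 26.9%

Dividing through by 10.7: denominator becomes s² + 8.159 s + 112.1.
So ω_n = √112.1 = 10.6 rad/s and ζ = 8.159/(2·10.6) = 0.385.
%OS = 100 e^{−πζ/√(1−ζ²)} with ζ = 0.385 gives 26.9%.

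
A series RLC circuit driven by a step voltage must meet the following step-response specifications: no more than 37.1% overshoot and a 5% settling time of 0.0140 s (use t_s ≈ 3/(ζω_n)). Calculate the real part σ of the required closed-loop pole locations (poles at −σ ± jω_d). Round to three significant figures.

σ ≈ 214

The settling-time spec alone fixes σ = ζω_n = 3/t_s = 3/0.0140 = 214.
(Overshoot then fixes ζ = 0.301 and hence ω_d = σ·√(1−ζ²)/ζ = 679 rad/s.)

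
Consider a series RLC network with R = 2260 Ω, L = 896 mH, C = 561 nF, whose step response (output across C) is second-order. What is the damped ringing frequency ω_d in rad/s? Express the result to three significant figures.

ω_d ≈ 632 rad/s

For a series RLC circuit (capacitor voltage as output), ω_n = 1/√(LC) = 1/√(896 mH · 561 nF) = 1410 rad/s.
ζ = (R/2)·√(C/L) = (2260/2)·√(561 nF/896 mH) = 0.894.
ω_d = ω_n√(1−ζ²) = 632 rad/s.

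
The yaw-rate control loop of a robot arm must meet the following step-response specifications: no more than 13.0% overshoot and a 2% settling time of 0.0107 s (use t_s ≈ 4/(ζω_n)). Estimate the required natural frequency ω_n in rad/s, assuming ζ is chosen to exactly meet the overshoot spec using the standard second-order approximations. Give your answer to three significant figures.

Inverting the overshoot relation: ζ = |ln 0.130|/√(π² + ln²0.130) = 0.545.
Then ω_n = 4/(ζ t_s) = 4/(0.545 × 0.0107) = 686 rad/s.

ω_n ≈ 686 rad/s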